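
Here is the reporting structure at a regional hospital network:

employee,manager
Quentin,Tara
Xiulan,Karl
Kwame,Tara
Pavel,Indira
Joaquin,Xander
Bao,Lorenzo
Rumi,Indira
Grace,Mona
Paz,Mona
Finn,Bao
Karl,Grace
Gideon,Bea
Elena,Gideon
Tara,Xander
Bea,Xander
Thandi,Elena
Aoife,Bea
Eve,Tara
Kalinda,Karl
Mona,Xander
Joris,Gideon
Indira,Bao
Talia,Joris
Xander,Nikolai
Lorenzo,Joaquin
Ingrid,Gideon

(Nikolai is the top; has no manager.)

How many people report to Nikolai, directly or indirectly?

26

Nikolai directly manages Xander. Under Xander: Joaquin, Lorenzo, Bao, Finn, Indira, Rumi, Pavel, Bea, Aoife, Gideon, Joris, Talia, Elena, Thandi, Ingrid, Mona, Paz, Grace, Karl, Xiulan, Kalinda, Tara, Eve, Kwame, Quentin (25). That's 26 in total.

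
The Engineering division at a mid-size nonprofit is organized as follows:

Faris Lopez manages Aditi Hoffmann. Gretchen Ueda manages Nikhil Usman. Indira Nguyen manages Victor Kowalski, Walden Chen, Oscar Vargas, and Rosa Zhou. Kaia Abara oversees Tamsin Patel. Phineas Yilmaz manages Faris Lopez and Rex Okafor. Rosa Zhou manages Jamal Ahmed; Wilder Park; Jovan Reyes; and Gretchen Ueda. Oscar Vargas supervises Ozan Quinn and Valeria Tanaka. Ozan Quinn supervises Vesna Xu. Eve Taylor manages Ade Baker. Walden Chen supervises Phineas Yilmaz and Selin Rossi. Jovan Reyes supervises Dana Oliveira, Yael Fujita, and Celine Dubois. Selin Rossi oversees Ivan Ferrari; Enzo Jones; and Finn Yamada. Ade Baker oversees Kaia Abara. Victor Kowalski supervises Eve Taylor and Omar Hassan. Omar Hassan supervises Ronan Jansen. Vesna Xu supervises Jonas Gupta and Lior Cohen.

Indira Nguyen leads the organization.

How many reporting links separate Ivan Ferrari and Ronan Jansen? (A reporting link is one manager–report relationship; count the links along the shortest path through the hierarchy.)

Ivan Ferrari is 3 levels below Indira Nguyen, and Ronan Jansen is 3 levels below Indira Nguyen (their lowest common manager). The shortest path runs up from Ivan Ferrari to Indira Nguyen and back down to Ronan Jansen: 3 + 3 = 6 links.

6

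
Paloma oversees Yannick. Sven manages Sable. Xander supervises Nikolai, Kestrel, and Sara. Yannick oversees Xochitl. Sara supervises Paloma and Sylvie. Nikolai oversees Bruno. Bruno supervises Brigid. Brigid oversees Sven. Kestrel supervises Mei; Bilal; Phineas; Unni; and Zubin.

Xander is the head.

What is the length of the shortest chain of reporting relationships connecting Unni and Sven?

6

Unni is 2 levels below Xander, and Sven is 4 levels below Xander (their lowest common manager). The shortest path runs up from Unni to Xander and back down to Sven: 2 + 4 = 6 links.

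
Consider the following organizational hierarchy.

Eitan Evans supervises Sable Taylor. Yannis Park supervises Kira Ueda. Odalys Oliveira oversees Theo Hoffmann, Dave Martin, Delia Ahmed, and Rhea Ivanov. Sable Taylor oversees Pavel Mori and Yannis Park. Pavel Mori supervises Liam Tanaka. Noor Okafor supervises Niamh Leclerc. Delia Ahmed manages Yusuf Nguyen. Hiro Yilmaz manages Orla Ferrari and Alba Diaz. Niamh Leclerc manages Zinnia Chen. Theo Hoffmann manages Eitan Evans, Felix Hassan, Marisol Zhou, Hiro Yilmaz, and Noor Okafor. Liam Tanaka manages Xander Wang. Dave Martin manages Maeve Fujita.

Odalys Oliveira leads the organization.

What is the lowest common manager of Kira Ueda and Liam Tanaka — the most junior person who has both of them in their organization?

Kira Ueda's chain of managers is Yannis Park, Sable Taylor, Eitan Evans, Theo Hoffmann, Odalys Oliveira. Liam Tanaka's chain of managers is Pavel Mori, Sable Taylor, Eitan Evans, Theo Hoffmann, Odalys Oliveira. The first manager that appears in both chains is Sable Taylor.

Sable Taylor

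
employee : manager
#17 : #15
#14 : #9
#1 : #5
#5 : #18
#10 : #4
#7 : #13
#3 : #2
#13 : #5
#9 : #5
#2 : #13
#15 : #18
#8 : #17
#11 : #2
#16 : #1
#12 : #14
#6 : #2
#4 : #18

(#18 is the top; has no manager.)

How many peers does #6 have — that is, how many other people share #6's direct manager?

2

#6 reports to #2. #2's other direct reports are #11, #3 — 2 peers.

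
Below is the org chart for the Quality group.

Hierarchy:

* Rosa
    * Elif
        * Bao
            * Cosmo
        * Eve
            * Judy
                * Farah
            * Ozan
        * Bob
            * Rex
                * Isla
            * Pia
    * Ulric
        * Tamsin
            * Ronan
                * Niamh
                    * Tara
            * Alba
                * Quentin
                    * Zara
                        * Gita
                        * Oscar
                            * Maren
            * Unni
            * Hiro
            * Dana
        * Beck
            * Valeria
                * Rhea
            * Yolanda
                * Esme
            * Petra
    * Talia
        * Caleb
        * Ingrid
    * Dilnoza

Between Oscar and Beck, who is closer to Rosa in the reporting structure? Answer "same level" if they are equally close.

Beck

Oscar is 6 levels below Rosa; Beck is 2. Beck is higher.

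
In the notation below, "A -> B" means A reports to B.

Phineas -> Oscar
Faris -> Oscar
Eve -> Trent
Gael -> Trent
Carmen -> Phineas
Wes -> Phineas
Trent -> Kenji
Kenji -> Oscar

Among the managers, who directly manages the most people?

Oscar

Direct-report counts: Oscar has 3; Phineas has 2; Kenji has 1; Trent has 2. The largest is 3, held by Oscar.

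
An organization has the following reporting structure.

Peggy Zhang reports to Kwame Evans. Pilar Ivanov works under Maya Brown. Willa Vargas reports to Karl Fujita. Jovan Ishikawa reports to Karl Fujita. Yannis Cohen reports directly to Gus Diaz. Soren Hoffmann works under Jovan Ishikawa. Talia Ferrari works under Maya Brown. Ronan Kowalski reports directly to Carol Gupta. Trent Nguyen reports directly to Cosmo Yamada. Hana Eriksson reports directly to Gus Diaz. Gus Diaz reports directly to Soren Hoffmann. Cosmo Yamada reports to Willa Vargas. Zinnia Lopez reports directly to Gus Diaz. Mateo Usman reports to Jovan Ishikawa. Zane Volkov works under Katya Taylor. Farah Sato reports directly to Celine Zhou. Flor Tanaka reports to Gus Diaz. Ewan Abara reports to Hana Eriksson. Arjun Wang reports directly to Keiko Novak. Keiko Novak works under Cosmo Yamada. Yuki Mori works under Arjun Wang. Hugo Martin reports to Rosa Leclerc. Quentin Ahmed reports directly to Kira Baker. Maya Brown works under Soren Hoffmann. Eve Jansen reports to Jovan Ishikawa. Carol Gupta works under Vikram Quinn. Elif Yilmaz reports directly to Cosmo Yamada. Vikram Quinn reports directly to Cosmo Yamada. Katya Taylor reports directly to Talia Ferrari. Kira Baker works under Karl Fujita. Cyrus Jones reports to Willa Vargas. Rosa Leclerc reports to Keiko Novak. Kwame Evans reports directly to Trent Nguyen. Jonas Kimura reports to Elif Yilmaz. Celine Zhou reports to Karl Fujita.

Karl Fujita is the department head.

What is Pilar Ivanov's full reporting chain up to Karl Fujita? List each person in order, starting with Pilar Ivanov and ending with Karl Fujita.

Pilar Ivanov -> Maya Brown -> Soren Hoffmann -> Jovan Ishikawa -> Karl Fujita

Pilar Ivanov reports to Maya Brown. Maya Brown reports to Soren Hoffmann. Soren Hoffmann reports to Jovan Ishikawa. Jovan Ishikawa reports to Karl Fujita. Karl Fujita is at the top.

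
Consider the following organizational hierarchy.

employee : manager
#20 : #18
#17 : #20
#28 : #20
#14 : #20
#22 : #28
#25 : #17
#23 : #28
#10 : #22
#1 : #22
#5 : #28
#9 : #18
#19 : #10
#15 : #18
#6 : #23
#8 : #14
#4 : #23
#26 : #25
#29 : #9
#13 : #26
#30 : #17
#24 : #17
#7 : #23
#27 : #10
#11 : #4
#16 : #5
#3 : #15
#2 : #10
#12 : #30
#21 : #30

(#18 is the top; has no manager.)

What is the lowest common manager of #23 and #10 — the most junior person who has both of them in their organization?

#28

#23's chain of managers is #28, #20, #18. #10's chain of managers is #22, #28, #20, #18. The first manager that appears in both chains is #28.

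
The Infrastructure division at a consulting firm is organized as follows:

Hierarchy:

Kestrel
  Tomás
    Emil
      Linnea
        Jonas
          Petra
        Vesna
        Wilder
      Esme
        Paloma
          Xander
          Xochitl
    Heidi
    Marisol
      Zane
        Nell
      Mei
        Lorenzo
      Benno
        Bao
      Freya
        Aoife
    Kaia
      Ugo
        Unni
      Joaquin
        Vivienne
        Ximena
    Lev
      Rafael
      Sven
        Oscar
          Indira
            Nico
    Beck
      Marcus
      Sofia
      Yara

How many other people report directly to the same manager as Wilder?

2

Wilder reports to Linnea. Linnea's other direct reports are Jonas, Vesna — 2 peers.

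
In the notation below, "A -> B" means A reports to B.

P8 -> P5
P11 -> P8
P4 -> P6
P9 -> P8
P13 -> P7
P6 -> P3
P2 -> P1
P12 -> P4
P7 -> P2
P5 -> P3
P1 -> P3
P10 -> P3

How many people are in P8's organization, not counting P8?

2

P8 directly manages P9, P11. P9 has no reports. P11 has no reports. So P8's organization is 2 direct reports plus everyone under them: 1 + 1 = 2.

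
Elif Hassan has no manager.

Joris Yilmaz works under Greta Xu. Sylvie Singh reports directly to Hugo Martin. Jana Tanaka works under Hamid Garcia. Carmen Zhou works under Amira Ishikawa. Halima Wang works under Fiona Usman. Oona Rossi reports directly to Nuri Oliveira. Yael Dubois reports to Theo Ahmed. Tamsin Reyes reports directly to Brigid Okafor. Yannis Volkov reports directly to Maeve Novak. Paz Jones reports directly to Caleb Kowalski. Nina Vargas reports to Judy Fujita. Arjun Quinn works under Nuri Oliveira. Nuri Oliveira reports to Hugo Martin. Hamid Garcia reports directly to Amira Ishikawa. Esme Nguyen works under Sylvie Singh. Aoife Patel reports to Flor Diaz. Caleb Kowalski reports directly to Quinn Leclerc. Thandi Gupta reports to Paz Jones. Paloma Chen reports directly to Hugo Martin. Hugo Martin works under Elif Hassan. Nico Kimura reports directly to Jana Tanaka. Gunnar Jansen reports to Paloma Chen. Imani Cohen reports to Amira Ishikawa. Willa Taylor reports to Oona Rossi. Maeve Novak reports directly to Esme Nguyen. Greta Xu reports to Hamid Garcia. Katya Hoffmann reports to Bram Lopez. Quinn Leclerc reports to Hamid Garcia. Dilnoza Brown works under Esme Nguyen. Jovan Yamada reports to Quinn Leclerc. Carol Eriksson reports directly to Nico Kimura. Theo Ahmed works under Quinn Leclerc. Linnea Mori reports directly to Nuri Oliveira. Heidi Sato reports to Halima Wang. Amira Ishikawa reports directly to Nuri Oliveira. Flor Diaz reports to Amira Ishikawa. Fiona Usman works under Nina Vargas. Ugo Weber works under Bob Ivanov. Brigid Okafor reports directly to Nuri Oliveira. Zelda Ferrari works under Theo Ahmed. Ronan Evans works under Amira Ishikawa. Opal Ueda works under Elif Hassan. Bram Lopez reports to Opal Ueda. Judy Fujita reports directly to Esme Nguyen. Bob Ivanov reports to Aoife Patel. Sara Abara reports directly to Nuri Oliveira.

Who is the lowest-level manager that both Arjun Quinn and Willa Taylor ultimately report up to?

Arjun Quinn's chain of managers is Nuri Oliveira, Hugo Martin, Elif Hassan. Willa Taylor's chain of managers is Oona Rossi, Nuri Oliveira, Hugo Martin, Elif Hassan. The first manager that appears in both chains is Nuri Oliveira.

Nuri Oliveira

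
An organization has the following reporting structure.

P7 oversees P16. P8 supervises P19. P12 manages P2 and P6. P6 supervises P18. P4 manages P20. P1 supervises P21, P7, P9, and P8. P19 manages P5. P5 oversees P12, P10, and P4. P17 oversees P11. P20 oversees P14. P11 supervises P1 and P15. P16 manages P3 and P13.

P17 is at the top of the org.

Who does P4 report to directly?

P4 reports directly to P5.

P5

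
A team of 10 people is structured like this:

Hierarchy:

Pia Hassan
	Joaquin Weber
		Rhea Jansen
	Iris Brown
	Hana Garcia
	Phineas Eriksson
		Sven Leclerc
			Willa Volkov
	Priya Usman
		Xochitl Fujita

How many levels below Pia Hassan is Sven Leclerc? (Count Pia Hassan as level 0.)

Chain from Sven Leclerc up to Pia Hassan: Sven Leclerc → Phineas Eriksson → Pia Hassan. That is 2 steps up, so Sven Leclerc is 2 levels below Pia Hassan.

2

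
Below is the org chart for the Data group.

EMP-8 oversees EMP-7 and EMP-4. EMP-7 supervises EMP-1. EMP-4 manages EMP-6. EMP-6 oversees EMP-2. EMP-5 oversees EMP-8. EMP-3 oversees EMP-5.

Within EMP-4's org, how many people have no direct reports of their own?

The only person in EMP-4's organization with no one reporting to them is EMP-2. That is 1.

1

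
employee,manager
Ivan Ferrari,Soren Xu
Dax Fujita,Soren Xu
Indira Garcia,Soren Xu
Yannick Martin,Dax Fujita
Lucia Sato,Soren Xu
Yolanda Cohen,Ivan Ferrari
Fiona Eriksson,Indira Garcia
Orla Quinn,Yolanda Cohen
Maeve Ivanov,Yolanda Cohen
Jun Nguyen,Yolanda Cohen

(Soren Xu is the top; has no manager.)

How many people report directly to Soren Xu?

4

Soren Xu directly manages Ivan Ferrari, Dax Fujita, Indira Garcia, Lucia Sato. That is 4 direct reports.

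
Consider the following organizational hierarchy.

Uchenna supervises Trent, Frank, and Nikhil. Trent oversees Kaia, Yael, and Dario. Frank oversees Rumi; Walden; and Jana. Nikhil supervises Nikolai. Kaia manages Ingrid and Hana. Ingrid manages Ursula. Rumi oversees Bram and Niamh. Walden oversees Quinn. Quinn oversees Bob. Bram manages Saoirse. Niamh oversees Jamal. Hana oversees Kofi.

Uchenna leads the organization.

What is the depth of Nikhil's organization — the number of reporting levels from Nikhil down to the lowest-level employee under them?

1

The longest chain under Nikhil runs Nikhil → Nikolai, which is 1 level below Nikhil.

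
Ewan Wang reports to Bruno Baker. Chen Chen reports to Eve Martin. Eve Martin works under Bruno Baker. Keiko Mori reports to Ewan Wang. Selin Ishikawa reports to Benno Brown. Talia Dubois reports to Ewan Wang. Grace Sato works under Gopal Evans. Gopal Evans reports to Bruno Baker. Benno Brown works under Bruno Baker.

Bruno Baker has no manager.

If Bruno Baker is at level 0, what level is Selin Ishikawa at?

2

Chain from Selin Ishikawa up to Bruno Baker: Selin Ishikawa → Benno Brown → Bruno Baker. That is 2 steps up, so Selin Ishikawa is 2 levels below Bruno Baker.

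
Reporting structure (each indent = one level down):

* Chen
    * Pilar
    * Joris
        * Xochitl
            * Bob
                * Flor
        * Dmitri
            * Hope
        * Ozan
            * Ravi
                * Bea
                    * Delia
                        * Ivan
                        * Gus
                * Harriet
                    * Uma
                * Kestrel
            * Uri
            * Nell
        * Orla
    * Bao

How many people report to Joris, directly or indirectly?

Joris directly manages Xochitl, Dmitri, Ozan, Orla. Under Xochitl: Bob, Flor (2). Under Dmitri: Hope (1). Under Ozan: Nell, Uri, Ravi, Kestrel, Harriet, Uma, Bea, Delia, Gus, Ivan (10). Orla has no reports. So Joris's organization is 4 direct reports plus everyone under them: 3 + 2 + 11 + 1 = 17.

17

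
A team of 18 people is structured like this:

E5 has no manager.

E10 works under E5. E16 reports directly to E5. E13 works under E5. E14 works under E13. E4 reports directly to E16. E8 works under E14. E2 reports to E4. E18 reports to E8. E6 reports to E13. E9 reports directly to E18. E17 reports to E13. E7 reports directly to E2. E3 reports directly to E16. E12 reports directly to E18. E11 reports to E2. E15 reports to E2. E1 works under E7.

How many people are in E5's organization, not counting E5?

17

E5 directly manages E10, E16, E13. E10 has no reports. Under E16: E3, E4, E2, E15, E11, E7, E1 (7). Under E13: E17, E6, E14, E8, E18, E12, E9 (7). So E5's organization is 3 direct reports plus everyone under them: 1 + 8 + 8 = 17.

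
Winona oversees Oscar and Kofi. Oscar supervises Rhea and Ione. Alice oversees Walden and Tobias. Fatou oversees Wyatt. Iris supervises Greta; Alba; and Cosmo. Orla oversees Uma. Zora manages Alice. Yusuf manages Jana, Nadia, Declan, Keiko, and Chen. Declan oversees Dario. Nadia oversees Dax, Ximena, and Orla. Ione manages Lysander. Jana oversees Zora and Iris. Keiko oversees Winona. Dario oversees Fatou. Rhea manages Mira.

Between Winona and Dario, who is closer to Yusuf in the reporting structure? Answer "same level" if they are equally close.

Both Winona and Dario are 2 levels below Yusuf.

same level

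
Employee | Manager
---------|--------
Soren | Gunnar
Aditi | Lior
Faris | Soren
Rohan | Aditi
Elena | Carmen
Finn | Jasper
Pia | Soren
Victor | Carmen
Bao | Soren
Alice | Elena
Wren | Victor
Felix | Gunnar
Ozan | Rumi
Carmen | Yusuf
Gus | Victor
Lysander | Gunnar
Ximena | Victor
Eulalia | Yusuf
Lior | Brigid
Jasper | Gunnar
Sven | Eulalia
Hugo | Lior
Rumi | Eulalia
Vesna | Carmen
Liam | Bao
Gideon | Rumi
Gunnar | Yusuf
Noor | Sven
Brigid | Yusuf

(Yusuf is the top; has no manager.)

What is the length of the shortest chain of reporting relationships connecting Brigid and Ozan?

4

Brigid is 1 level below Yusuf, and Ozan is 3 levels below Yusuf (their lowest common manager). The shortest path runs up from Brigid to Yusuf and back down to Ozan: 1 + 3 = 4 links.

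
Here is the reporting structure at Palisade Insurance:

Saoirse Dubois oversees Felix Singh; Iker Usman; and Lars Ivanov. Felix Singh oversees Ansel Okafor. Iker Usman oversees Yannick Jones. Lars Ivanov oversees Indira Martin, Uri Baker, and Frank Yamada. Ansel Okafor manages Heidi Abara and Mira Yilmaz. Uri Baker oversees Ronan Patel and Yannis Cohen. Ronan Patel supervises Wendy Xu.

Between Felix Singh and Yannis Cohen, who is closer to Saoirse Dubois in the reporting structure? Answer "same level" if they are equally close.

Felix Singh is 1 level below Saoirse Dubois; Yannis Cohen is 3. Felix Singh is higher.

Felix Singh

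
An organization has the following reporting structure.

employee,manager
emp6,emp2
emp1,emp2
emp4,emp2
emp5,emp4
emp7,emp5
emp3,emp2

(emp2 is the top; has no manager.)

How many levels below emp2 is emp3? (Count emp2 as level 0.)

Chain from emp3 up to emp2: emp3 → emp2. That is 1 step up, so emp3 is 1 level below emp2.

1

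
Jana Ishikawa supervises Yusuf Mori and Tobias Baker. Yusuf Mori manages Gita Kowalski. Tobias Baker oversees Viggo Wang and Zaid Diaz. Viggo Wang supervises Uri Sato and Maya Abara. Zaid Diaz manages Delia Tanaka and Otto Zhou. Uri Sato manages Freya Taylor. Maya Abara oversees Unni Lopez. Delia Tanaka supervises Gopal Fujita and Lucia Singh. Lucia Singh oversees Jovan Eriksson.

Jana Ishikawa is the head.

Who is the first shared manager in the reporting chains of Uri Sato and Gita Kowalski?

Jana Ishikawa

Uri Sato's chain of managers is Viggo Wang, Tobias Baker, Jana Ishikawa. Gita Kowalski's chain of managers is Yusuf Mori, Jana Ishikawa. The first manager that appears in both chains is Jana Ishikawa.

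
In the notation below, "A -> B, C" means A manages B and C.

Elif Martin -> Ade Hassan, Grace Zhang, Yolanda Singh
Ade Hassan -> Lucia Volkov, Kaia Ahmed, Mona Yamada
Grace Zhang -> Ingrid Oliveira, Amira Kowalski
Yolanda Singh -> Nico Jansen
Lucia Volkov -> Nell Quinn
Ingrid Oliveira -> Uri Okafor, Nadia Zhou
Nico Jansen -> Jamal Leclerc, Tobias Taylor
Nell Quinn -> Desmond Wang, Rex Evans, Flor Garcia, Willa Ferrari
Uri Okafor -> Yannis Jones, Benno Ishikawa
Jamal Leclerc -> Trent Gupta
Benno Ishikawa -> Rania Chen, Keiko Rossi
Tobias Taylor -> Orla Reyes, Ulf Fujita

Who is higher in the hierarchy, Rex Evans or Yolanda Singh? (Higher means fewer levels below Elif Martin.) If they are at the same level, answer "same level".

Yolanda Singh

Rex Evans is 4 levels below Elif Martin; Yolanda Singh is 1. Yolanda Singh is higher.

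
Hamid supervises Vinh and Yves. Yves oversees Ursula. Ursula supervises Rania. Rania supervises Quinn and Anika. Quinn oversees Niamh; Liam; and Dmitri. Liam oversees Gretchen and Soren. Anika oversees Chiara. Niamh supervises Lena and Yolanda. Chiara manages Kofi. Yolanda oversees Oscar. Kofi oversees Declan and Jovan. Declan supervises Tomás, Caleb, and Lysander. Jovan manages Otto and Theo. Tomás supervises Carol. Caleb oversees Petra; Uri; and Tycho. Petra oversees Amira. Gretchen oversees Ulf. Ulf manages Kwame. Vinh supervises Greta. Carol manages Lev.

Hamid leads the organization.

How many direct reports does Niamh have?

Niamh directly manages Yolanda, Lena. That is 2 direct reports.

2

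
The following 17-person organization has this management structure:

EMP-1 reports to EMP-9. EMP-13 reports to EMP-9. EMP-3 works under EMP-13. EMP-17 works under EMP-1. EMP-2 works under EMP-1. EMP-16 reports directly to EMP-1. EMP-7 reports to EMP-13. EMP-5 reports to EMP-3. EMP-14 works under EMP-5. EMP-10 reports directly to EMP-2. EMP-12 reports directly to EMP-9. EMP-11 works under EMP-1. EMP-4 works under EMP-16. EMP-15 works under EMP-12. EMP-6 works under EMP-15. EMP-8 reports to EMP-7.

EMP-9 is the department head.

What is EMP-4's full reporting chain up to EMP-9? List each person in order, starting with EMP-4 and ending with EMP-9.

EMP-4 -> EMP-16 -> EMP-1 -> EMP-9

EMP-4 reports to EMP-16. EMP-16 reports to EMP-1. EMP-1 reports to EMP-9. EMP-9 is at the top.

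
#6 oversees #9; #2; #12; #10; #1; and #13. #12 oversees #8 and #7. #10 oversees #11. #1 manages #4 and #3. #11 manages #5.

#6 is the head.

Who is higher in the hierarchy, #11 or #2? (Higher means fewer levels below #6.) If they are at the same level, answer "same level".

#2

#11 is 2 levels below #6; #2 is 1. #2 is higher.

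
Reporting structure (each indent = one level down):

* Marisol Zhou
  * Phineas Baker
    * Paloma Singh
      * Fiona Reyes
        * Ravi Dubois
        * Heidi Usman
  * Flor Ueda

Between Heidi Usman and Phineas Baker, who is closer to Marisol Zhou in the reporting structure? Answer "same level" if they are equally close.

Phineas Baker

Heidi Usman is 4 levels below Marisol Zhou; Phineas Baker is 1. Phineas Baker is higher.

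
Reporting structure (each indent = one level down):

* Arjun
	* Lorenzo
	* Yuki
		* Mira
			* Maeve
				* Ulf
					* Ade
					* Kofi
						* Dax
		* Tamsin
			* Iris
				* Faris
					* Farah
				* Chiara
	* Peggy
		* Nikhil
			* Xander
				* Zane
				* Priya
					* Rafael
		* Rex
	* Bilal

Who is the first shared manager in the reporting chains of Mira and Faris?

Yuki

Mira's chain of managers is Yuki, Arjun. Faris's chain of managers is Iris, Tamsin, Yuki, Arjun. The first manager that appears in both chains is Yuki.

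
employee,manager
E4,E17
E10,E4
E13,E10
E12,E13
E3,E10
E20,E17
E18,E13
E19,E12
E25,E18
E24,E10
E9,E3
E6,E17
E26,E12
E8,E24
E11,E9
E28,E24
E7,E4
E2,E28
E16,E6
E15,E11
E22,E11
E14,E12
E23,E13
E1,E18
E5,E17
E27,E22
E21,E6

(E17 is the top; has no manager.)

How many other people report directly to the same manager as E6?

3

E6 reports to E17. E17's other direct reports are E4, E20, E5 — 3 peers.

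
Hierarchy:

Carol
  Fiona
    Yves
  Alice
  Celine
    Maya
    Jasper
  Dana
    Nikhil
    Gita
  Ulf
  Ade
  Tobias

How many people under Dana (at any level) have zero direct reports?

2

The people in Dana's organization with no one reporting to them are Gita, Nikhil. That is 2.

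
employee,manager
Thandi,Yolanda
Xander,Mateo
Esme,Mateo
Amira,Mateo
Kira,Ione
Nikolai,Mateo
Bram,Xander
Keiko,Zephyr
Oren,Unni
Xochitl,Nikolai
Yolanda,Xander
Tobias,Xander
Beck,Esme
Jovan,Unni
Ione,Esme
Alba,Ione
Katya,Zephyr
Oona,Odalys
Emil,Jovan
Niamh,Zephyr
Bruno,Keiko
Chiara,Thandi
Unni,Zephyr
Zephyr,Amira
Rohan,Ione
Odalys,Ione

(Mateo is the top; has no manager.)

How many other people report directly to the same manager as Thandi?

0

Thandi reports to Yolanda, and Yolanda has no other direct reports. Thandi has 0 peers.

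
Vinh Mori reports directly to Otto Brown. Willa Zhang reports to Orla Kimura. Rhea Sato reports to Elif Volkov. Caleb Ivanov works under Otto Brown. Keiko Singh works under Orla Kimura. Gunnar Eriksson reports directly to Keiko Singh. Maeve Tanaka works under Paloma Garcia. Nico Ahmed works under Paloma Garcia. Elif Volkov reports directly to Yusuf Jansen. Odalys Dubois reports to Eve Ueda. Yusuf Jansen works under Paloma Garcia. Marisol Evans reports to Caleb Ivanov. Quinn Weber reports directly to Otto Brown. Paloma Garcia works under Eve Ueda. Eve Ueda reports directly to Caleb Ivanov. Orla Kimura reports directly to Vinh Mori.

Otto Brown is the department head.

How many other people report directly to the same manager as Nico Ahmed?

2

Nico Ahmed reports to Paloma Garcia. Paloma Garcia's other direct reports are Yusuf Jansen, Maeve Tanaka — 2 peers.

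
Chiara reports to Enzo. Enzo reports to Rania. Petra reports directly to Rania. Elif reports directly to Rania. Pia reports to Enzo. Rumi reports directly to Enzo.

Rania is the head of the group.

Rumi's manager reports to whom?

Rumi reports to Enzo, and Enzo reports to Rania. So Rumi's skip-level manager is Rania.

Rania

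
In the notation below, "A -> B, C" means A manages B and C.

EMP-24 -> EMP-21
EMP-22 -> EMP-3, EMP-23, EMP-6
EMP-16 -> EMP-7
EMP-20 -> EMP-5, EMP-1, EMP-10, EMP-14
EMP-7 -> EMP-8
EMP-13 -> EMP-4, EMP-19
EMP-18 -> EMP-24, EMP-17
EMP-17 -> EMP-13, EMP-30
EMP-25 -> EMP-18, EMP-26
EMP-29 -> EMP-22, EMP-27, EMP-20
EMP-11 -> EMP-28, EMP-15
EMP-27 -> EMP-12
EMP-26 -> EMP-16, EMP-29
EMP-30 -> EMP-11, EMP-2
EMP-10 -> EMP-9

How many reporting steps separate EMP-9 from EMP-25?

5

Chain from EMP-9 up to EMP-25: EMP-9 → EMP-10 → EMP-20 → EMP-29 → EMP-26 → EMP-25. That is 5 steps up, so EMP-9 is 5 levels below EMP-25.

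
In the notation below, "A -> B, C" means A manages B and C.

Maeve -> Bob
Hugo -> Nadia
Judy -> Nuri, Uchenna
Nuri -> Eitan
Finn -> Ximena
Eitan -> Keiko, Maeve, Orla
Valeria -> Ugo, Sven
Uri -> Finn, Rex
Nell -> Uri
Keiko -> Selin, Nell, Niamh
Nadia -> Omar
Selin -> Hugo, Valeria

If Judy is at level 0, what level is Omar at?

Chain from Omar up to Judy: Omar → Nadia → Hugo → Selin → Keiko → Eitan → Nuri → Judy. That is 7 steps up, so Omar is 7 levels below Judy.

7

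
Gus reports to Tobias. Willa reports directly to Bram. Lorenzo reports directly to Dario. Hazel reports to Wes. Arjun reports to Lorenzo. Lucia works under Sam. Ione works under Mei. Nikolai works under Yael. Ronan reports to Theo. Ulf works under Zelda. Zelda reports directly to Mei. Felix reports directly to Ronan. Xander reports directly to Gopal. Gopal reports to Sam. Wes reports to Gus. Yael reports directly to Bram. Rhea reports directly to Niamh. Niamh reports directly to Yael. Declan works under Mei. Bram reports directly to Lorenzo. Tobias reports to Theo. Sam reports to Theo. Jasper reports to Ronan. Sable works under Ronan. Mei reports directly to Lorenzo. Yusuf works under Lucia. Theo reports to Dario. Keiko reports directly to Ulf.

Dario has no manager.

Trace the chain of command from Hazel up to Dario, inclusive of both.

Hazel reports to Wes. Wes reports to Gus. Gus reports to Tobias. Tobias reports to Theo. Theo reports to Dario. Dario is at the top.

Hazel -> Wes -> Gus -> Tobias -> Theo -> Dario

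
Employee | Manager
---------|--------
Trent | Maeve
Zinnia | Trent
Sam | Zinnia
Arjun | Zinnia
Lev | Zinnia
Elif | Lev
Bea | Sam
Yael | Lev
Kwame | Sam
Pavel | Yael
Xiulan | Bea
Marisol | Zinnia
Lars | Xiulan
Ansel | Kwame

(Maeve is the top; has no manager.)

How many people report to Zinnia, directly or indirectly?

Zinnia directly manages Sam, Arjun, Lev, Marisol. Under Sam: Kwame, Ansel, Bea, Xiulan, Lars (5). Arjun has no reports. Under Lev: Yael, Pavel, Elif (3). Marisol has no reports. So Zinnia's organization is 4 direct reports plus everyone under them: 6 + 1 + 4 + 1 = 12.

12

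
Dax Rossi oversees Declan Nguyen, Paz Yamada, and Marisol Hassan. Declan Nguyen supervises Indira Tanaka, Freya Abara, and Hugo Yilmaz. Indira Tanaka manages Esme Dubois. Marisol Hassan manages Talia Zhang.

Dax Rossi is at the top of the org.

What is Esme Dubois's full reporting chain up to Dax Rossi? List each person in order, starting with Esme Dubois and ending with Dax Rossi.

Esme Dubois -> Indira Tanaka -> Declan Nguyen -> Dax Rossi

Esme Dubois reports to Indira Tanaka. Indira Tanaka reports to Declan Nguyen. Declan Nguyen reports to Dax Rossi. Dax Rossi is at the top.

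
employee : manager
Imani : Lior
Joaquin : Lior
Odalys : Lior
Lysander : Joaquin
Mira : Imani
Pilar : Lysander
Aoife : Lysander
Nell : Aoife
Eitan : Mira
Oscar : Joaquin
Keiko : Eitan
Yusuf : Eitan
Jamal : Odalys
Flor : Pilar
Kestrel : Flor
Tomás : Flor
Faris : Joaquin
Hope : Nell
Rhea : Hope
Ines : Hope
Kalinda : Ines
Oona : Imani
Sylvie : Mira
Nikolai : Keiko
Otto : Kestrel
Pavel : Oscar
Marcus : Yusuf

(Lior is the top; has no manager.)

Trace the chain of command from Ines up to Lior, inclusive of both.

Ines -> Hope -> Nell -> Aoife -> Lysander -> Joaquin -> Lior

Ines reports to Hope. Hope reports to Nell. Nell reports to Aoife. Aoife reports to Lysander. Lysander reports to Joaquin. Joaquin reports to Lior. Lior is at the top.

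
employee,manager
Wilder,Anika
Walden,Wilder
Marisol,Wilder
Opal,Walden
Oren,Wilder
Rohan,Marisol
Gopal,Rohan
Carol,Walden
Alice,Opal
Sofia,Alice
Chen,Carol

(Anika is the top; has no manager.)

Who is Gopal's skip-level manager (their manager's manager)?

Marisol

Gopal reports to Rohan, and Rohan reports to Marisol. So Gopal's skip-level manager is Marisol.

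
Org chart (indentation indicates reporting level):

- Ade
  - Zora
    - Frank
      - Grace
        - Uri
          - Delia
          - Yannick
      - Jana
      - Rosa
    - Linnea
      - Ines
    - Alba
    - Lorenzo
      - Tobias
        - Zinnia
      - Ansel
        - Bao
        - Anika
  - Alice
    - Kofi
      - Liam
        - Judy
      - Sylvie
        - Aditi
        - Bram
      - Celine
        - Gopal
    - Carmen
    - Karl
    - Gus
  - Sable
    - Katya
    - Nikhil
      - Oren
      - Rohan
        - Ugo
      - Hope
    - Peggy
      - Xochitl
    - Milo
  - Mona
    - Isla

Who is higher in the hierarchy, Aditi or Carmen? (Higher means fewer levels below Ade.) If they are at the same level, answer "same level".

Carmen

Aditi is 4 levels below Ade; Carmen is 2. Carmen is higher.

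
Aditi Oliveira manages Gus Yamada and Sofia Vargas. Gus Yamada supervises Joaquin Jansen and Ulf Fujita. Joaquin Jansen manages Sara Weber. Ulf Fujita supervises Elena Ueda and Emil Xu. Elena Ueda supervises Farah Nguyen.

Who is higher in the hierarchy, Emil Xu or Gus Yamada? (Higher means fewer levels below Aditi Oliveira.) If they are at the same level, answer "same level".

Emil Xu is 3 levels below Aditi Oliveira; Gus Yamada is 1. Gus Yamada is higher.

Gus Yamada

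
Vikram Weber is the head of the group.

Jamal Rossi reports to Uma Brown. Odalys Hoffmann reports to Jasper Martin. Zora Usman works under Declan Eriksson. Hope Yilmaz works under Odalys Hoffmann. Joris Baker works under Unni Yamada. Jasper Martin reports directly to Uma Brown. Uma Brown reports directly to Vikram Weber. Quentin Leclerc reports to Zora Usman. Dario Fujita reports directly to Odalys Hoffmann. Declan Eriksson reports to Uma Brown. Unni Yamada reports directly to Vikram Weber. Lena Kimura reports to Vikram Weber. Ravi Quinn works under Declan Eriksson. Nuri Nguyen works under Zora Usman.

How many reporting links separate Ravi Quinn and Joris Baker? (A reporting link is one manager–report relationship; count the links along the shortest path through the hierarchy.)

Ravi Quinn is 3 levels below Vikram Weber, and Joris Baker is 2 levels below Vikram Weber (their lowest common manager). The shortest path runs up from Ravi Quinn to Vikram Weber and back down to Joris Baker: 3 + 2 = 5 links.

5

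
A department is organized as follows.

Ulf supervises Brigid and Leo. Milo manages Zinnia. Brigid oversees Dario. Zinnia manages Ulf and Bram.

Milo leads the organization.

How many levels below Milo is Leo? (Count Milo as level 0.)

3

Chain from Leo up to Milo: Leo → Ulf → Zinnia → Milo. That is 3 steps up, so Leo is 3 levels below Milo.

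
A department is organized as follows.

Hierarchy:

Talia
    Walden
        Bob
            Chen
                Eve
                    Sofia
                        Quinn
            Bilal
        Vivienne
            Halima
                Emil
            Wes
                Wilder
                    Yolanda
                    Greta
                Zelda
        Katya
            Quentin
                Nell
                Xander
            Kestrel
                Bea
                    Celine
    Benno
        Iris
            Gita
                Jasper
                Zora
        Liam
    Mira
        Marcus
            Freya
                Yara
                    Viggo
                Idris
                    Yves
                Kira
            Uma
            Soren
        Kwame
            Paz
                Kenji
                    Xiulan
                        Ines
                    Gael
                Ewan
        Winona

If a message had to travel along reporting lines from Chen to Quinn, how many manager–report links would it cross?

3

Quinn is in Chen's organization: the chain from Quinn up to Chen is Quinn → Sofia → Eve → Chen, which is 3 links.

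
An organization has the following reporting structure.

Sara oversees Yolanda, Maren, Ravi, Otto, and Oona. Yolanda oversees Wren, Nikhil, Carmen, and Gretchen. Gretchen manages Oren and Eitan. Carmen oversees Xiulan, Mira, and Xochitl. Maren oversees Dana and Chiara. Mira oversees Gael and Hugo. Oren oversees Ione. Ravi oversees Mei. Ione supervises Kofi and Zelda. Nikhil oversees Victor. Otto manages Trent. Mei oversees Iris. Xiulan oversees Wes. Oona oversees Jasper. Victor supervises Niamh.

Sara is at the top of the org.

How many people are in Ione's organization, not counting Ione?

Ione directly manages Kofi, Zelda. Kofi has no reports. Zelda has no reports. So Ione's organization is 2 direct reports plus everyone under them: 1 + 1 = 2.

2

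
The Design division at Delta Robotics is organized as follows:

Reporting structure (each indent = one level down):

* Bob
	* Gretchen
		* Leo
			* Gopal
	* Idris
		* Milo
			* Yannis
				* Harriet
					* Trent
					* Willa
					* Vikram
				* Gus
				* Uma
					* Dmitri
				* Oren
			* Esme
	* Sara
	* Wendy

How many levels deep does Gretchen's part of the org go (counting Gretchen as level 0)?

The longest chain under Gretchen runs Gretchen → Leo → Gopal, which is 2 levels below Gretchen.

2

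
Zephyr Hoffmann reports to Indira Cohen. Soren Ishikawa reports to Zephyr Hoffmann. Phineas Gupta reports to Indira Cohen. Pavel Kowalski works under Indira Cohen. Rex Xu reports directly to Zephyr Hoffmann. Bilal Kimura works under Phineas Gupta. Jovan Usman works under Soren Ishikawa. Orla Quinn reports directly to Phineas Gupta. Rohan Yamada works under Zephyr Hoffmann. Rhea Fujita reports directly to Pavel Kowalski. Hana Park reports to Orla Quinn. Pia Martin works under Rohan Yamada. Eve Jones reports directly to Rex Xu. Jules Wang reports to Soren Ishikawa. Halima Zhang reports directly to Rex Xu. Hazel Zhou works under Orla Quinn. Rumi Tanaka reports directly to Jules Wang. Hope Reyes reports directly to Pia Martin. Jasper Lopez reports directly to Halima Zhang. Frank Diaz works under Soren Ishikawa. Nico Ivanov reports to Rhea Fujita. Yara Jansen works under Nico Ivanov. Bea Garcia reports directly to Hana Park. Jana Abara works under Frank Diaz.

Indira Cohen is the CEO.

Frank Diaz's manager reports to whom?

Zephyr Hoffmann

Frank Diaz reports to Soren Ishikawa, and Soren Ishikawa reports to Zephyr Hoffmann. So Frank Diaz's skip-level manager is Zephyr Hoffmann.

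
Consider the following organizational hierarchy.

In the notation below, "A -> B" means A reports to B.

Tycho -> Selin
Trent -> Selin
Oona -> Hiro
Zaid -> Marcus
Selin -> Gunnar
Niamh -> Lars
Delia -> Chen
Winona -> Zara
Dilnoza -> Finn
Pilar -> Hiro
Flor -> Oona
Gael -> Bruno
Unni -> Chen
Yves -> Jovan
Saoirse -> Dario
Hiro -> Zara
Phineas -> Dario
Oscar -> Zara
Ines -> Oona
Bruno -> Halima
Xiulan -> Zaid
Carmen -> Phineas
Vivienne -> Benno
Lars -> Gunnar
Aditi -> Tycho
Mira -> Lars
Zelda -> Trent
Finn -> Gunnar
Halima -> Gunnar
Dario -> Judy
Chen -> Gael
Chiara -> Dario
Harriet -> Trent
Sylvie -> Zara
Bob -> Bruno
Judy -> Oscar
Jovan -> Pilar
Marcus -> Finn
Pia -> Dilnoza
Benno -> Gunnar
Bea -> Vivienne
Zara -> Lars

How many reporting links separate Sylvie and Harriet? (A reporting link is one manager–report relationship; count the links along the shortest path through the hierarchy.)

Sylvie is 3 levels below Gunnar, and Harriet is 3 levels below Gunnar (their lowest common manager). The shortest path runs up from Sylvie to Gunnar and back down to Harriet: 3 + 3 = 6 links.

6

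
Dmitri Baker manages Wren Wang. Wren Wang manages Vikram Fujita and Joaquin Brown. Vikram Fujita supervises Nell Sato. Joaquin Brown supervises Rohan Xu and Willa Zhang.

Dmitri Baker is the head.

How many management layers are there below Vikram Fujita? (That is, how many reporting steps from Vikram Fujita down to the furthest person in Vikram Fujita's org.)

The longest chain under Vikram Fujita runs Vikram Fujita → Nell Sato, which is 1 level below Vikram Fujita.

1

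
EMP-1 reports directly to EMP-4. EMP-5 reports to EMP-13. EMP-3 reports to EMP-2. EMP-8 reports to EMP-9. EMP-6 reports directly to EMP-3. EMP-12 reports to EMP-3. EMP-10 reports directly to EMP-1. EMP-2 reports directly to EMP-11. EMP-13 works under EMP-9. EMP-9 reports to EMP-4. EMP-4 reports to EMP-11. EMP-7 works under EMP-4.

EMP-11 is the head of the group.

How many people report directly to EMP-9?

EMP-9 directly manages EMP-8, EMP-13. That is 2 direct reports.

2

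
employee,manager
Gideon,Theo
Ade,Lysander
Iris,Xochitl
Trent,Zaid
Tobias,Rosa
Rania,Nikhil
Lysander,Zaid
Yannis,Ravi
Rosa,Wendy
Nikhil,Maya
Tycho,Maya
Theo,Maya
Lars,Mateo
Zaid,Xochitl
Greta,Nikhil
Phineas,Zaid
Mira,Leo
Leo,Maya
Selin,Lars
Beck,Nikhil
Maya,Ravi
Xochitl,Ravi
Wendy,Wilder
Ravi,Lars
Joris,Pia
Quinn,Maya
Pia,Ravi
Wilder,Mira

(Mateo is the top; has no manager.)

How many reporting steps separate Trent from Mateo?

Chain from Trent up to Mateo: Trent → Zaid → Xochitl → Ravi → Lars → Mateo. That is 5 steps up, so Trent is 5 levels below Mateo.

5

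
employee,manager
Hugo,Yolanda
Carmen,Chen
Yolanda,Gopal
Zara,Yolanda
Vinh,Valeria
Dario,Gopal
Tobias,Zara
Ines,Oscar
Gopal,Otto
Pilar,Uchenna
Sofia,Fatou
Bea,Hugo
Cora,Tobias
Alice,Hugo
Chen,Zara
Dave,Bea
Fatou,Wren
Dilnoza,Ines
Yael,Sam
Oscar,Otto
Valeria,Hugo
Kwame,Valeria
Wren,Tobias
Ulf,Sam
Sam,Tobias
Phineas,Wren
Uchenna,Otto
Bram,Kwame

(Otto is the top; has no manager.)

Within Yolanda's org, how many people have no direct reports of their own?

The people in Yolanda's organization with no one reporting to them are Alice, Dave, Vinh, Bram, Carmen, Cora, Ulf, Yael, Phineas, Sofia. That is 10.

10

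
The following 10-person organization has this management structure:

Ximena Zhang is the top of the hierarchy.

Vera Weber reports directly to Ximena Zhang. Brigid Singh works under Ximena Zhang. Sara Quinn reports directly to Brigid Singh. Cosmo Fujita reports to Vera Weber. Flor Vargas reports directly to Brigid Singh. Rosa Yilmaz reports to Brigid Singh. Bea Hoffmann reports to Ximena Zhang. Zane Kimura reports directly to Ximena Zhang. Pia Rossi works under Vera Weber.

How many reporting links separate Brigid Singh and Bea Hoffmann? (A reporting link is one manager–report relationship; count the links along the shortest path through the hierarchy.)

Brigid Singh is 1 level below Ximena Zhang, and Bea Hoffmann is 1 level below Ximena Zhang (their lowest common manager). The shortest path runs up from Brigid Singh to Ximena Zhang and back down to Bea Hoffmann: 1 + 1 = 2 links.

2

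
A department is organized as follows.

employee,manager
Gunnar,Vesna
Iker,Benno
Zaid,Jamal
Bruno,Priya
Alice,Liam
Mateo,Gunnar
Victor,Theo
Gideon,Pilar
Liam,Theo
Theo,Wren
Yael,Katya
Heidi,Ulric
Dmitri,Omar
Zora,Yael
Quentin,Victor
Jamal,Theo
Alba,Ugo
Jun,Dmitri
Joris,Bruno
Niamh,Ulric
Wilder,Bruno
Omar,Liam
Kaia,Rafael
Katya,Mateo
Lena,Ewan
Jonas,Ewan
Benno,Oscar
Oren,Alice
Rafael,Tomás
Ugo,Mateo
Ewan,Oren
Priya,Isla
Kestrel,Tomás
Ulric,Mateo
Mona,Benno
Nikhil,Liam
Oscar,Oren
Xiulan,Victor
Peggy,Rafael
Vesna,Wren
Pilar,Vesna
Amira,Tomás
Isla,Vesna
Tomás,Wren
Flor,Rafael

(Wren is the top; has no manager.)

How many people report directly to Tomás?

Tomás directly manages Kestrel, Rafael, Amira. That is 3 direct reports.

3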